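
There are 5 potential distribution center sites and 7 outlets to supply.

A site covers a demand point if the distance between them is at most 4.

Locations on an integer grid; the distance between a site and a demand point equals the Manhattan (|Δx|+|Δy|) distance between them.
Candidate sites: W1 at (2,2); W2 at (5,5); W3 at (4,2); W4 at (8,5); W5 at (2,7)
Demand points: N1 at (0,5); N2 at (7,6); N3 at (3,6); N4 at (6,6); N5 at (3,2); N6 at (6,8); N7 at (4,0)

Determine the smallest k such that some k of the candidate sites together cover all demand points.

Coverage sets (demand points within 4 of each site):
  W1: {N5, N7}
  W2: {N2, N3, N4, N6}
  W3: {N5, N7}
  W4: {N2, N4}
  W5: {N1, N3}
No 2 sites suffice: every size-2 union leaves at least one demand point uncovered.
But {W1, W2, W5} covers everything, so the minimum is 3.

3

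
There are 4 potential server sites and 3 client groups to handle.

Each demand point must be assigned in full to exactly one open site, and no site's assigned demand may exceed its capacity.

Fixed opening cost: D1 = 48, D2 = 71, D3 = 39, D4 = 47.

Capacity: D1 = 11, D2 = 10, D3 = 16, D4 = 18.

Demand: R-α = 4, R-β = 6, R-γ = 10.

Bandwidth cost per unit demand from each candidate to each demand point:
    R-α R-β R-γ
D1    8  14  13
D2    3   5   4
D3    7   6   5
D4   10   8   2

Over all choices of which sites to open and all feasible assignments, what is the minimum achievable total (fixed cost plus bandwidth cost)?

Open {D3, D4}; cheapest assignment that respects the capacities:
  D3 (cap 16, load 10): R-α, R-β — cost 4×7 + 6×6 = 64
  D4 (cap 18, load 10): R-γ — cost 10×2 = 20
  Shipping 84, fixed 86 → total 170.
  Any other capacity-feasible assignment to {D3, D4} ships for at least 84.
Compare {D2, D4}: its best feasible assignment gives total 180.
Compare {D1, D4}: its best feasible assignment gives total 195.
Every other set of open sites that can feasibly serve all demand totals ≥ 180 even under its best assignment. Minimum: 170.

170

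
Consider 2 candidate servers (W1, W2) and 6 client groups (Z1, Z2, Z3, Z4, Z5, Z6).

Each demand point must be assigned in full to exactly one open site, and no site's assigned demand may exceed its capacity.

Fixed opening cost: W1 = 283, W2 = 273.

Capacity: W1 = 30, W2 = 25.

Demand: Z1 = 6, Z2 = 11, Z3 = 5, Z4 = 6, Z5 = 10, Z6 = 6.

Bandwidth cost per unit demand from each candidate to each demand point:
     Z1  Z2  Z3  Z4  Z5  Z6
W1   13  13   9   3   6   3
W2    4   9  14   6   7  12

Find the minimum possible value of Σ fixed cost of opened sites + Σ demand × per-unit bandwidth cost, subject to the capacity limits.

Open {W1, W2}; cheapest assignment that respects the capacities:
  W1 (cap 30, load 27): Z3, Z4, Z5, Z6 — cost 5×9 + 6×3 + 10×6 + 6×3 = 141
  W2 (cap 25, load 17): Z1, Z2 — cost 6×4 + 11×9 = 123
  Shipping 264, fixed 556 → total 820.
  Any other capacity-feasible assignment to {W1, W2} ships for at least 264.
Total demand is 44 and no other set of sites has combined capacity ≥ 44, so {W1, W2} is the only feasible choice of open sites. Minimum: 820.

820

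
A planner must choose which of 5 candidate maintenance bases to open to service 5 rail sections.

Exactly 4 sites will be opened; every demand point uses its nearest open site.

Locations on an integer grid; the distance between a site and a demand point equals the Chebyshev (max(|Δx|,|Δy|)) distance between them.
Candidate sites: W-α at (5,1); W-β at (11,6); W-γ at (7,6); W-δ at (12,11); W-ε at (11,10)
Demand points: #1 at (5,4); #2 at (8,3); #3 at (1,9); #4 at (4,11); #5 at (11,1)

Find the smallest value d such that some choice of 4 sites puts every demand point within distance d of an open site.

6

Open {W-α, W-β, W-γ, W-δ}.
  Farthest demand point is #3 at distance 6 (to W-γ); all others are ≤ 6.
With {W-α, W-β, W-γ, W-ε} the worst case is 6.
With {W-α, W-γ, W-δ, W-ε} the worst case is 6.
No size-4 selection achieves below 6.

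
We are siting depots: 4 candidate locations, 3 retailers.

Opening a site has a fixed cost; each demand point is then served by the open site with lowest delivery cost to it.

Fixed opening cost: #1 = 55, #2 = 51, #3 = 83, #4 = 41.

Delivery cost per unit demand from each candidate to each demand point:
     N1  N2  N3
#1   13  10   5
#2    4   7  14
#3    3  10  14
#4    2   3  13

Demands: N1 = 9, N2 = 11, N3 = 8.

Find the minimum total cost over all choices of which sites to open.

187

Open {#1, #4}: assign each demand point to its cheapest open site.
  N1→#4 9×2=18, N2→#4 11×3=33, N3→#1 8×5=40
  delivery cost 91, fixed 96 → total 187.
Compare {#4}: delivery cost 155 + fixed 41 = 196.
Compare {#1, #2, #4}: delivery cost 91 + fixed 147 = 238.
Compare {#2, #4}: delivery cost 155 + fixed 92 = 247.
All other subsets cost ≥ 196. Minimum total cost: 187.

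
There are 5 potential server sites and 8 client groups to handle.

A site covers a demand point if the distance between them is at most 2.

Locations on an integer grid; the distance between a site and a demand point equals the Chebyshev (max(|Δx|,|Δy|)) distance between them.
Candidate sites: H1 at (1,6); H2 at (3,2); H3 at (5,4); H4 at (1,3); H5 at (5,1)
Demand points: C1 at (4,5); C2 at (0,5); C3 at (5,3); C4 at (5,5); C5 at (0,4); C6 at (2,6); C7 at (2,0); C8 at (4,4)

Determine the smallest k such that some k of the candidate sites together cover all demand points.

3

Coverage sets (demand points within 2 of each site):
  H1: {C2, C5, C6}
  H2: {C3, C7, C8}
  H3: {C1, C3, C4, C8}
  H4: {C2, C5}
  H5: {C3}
No 2 sites suffice: every size-2 union leaves at least one demand point uncovered.
But {H1, H2, H3} covers everything, so the minimum is 3.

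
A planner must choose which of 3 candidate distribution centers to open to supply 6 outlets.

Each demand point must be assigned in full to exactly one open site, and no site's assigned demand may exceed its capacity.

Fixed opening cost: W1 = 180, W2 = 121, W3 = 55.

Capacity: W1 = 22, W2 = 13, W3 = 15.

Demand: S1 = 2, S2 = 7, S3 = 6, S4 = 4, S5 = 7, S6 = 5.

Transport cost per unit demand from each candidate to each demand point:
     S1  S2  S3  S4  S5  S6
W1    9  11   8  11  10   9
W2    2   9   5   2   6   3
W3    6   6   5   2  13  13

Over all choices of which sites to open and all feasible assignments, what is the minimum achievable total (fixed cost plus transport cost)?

460

Open {W1, W3}; cheapest assignment that respects the capacities:
  W1 (cap 22, load 18): S3, S5, S6 — cost 6×8 + 7×10 + 5×9 = 163
  W3 (cap 15, load 13): S1, S2, S4 — cost 2×6 + 7×6 + 4×2 = 62
  Shipping 225, fixed 235 → total 460.
  Any other capacity-feasible assignment to {W1, W3} ships for at least 225.
Compare {W1, W2}: its best feasible assignment gives total 523.
Compare {W1, W2, W3}: its best feasible assignment gives total 523.
Every other set of open sites that can feasibly serve all demand totals ≥ 523 even under its best assignment. Minimum: 460.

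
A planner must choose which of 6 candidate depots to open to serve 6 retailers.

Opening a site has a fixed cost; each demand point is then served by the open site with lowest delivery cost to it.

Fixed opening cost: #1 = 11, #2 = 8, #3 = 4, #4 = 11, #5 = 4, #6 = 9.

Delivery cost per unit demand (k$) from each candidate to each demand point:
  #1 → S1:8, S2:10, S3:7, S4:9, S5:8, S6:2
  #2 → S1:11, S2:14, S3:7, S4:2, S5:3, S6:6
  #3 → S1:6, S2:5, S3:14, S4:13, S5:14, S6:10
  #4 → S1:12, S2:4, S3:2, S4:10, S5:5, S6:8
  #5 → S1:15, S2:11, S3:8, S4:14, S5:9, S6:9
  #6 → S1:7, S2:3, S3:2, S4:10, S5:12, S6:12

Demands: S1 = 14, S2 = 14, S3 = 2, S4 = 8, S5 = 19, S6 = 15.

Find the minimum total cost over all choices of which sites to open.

265

Open {#1, #2, #3, #6}: assign each demand point to its cheapest open site.
  S1→#3 14×6=84, S2→#6 14×3=42, S3→#6 2×2=4, S4→#2 8×2=16, S5→#2 19×3=57, S6→#1 15×2=30
  delivery cost 233, fixed 32 → total 265.
Compare {#1, #2, #3, #5, #6}: delivery cost 233 + fixed 36 = 269.
Compare {#1, #2, #6}: delivery cost 247 + fixed 28 = 275.
Compare {#1, #2, #3, #4, #6}: delivery cost 233 + fixed 43 = 276.
All other subsets cost ≥ 269. Minimum total cost: 265.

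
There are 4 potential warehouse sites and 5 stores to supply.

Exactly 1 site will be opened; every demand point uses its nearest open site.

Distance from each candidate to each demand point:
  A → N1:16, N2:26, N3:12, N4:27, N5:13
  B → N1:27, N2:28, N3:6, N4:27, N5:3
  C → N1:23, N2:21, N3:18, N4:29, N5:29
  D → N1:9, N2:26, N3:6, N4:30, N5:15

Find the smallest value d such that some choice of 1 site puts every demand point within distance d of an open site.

Open {A}.
  Farthest demand point is N4 at distance 27 (to A); all others are ≤ 27.
With {B} the worst case is 28.
With {C} the worst case is 29.
No size-1 selection achieves below 27.

27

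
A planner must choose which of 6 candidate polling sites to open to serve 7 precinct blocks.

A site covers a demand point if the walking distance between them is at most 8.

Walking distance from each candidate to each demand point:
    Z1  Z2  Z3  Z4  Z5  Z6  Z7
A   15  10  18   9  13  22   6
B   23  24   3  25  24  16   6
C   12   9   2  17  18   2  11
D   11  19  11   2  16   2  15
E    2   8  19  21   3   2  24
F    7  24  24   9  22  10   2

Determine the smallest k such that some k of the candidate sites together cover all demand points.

Coverage sets (demand points within 8 of each site):
  A: {Z7}
  B: {Z3, Z7}
  C: {Z3, Z6}
  D: {Z4, Z6}
  E: {Z1, Z2, Z5, Z6}
  F: {Z1, Z7}
No 2 sites suffice: every size-2 union leaves at least one demand point uncovered.
But {B, D, E} covers everything, so the minimum is 3.

3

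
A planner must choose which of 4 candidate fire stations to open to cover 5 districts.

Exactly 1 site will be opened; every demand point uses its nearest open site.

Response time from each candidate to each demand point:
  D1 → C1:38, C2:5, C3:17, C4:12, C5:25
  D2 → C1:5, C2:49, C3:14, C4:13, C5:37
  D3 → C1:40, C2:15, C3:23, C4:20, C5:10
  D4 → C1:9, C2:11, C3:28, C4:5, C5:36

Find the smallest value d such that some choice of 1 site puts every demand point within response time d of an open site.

36

Open {D4}.
  Farthest demand point is C5 at response time 36 (to D4); all others are ≤ 36.
With {D1} the worst case is 38.
With {D3} the worst case is 40.
No size-1 selection achieves below 36.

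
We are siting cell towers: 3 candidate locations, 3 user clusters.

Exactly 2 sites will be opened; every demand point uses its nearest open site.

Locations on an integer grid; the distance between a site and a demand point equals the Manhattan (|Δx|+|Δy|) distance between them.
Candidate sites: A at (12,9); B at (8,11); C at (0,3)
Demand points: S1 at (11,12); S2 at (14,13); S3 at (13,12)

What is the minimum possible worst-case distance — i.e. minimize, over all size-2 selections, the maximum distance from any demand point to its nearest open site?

Open {A, B}.
  Farthest demand point is S2 at distance 6 (to A); all others are ≤ 6.
With {A, C} the worst case is 6.
With {B, C} the worst case is 8.
No size-2 selection achieves below 6.

6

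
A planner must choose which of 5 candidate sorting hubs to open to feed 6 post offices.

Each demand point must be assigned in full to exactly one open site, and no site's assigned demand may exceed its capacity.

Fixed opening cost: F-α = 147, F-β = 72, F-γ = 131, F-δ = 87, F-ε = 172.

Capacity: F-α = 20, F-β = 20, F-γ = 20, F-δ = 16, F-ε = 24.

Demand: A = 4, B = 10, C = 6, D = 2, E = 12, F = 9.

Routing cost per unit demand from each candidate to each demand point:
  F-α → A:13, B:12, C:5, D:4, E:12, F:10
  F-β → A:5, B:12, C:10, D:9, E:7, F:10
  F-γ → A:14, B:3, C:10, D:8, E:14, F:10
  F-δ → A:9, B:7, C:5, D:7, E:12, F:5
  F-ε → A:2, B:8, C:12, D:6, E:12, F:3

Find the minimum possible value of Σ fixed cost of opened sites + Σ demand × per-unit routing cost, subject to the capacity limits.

Open {F-β, F-γ, F-δ}; cheapest assignment that respects the capacities:
  F-β (cap 20, load 16): A, E — cost 4×5 + 12×7 = 104
  F-γ (cap 20, load 12): B, D — cost 10×3 + 2×8 = 46
  F-δ (cap 16, load 15): C, F — cost 6×5 + 9×5 = 75
  Shipping 225, fixed 290 → total 515.
  Any other capacity-feasible assignment to {F-β, F-γ, F-δ} ships for at least 225.
Compare {F-β, F-ε}: its best feasible assignment gives total 521.
Compare {F-β, F-δ, F-ε}: its best feasible assignment gives total 562.
Every other set of open sites that can feasibly serve all demand totals ≥ 521 even under its best assignment. Minimum: 515.

515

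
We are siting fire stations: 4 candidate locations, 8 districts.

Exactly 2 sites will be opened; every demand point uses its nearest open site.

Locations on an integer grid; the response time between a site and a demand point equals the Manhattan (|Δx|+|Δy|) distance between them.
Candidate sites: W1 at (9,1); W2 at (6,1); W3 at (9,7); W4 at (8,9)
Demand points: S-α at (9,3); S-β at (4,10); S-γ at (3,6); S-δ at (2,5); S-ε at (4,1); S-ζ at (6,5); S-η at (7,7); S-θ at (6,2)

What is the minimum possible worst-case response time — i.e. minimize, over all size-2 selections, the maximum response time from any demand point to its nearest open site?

8

Open {W2, W3}.
  Farthest demand point is S-β at response time 8 (to W3); all others are ≤ 8.
With {W2, W4} the worst case is 8.
With {W1, W3} the worst case is 9.
No size-2 selection achieves below 8.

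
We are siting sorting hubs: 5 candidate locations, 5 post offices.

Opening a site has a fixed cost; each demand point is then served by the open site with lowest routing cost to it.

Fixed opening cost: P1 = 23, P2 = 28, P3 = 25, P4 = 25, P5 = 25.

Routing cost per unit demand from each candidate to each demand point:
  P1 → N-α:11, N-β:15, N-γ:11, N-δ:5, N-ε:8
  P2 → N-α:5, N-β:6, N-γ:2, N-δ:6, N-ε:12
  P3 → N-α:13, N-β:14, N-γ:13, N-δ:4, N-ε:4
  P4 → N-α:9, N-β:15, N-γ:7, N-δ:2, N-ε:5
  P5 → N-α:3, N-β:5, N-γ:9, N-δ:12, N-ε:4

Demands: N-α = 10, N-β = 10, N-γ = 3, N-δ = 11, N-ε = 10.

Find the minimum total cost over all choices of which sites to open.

Open {P4, P5}: assign each demand point to its cheapest open site.
  N-α→P5 10×3=30, N-β→P5 10×5=50, N-γ→P4 3×7=21, N-δ→P4 11×2=22, N-ε→P5 10×4=40
  routing cost 163, fixed 50 → total 213.
Compare {P2, P4, P5}: routing cost 148 + fixed 78 = 226.
Compare {P1, P4, P5}: routing cost 163 + fixed 73 = 236.
Compare {P3, P4, P5}: routing cost 163 + fixed 75 = 238.
All other subsets cost ≥ 226. Minimum total cost: 213.

213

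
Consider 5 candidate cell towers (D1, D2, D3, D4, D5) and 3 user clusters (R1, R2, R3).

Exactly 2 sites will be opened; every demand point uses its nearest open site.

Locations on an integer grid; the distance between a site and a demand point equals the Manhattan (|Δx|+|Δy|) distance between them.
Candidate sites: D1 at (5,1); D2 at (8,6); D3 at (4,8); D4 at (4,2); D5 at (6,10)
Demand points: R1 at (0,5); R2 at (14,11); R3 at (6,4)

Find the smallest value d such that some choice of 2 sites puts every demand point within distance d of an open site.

Open {D1, D5}.
  Farthest demand point is R1 at distance 9 (to D1); all others are ≤ 9.
With {D2, D5} the worst case is 9.
With {D3, D5} the worst case is 9.
No size-2 selection achieves below 9.

9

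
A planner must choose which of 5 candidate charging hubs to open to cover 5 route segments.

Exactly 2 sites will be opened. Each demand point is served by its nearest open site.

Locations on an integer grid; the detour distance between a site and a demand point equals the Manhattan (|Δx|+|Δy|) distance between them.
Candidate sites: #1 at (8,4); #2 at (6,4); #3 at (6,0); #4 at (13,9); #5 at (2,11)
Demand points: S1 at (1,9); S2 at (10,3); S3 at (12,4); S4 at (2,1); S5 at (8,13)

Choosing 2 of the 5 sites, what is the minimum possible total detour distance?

Open {#1, #5}.
  S1→#5 3, S2→#1 3, S3→#1 4, S4→#1 9, S5→#5 8  ⇒ total 27.
Compare {#2, #5}: total 29.
Compare {#1, #2}: total 33.
No size-2 selection does better; minimum is 27.

27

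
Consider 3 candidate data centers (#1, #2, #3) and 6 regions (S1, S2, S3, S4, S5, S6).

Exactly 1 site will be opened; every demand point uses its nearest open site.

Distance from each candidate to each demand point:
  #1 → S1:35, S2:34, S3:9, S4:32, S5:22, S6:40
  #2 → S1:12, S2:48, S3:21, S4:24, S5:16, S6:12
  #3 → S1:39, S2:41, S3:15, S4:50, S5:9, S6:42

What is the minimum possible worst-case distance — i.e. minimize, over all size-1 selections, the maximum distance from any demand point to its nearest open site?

40

Open {#1}.
  Farthest demand point is S6 at distance 40 (to #1); all others are ≤ 40.
With {#2} the worst case is 48.
With {#3} the worst case is 50.
No size-1 selection achieves below 40.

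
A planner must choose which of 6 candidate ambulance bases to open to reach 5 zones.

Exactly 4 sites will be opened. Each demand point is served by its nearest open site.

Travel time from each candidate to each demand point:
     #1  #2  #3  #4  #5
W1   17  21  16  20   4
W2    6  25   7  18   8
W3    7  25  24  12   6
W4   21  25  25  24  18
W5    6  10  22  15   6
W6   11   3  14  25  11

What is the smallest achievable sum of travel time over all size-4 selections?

32

Open {W1, W2, W3, W6}.
  #1→W2 6, #2→W6 3, #3→W2 7, #4→W3 12, #5→W1 4  ⇒ total 32.
Compare {W2, W3, W4, W6}: total 34.
Compare {W2, W3, W5, W6}: total 34.
No size-4 selection does better; minimum is 32.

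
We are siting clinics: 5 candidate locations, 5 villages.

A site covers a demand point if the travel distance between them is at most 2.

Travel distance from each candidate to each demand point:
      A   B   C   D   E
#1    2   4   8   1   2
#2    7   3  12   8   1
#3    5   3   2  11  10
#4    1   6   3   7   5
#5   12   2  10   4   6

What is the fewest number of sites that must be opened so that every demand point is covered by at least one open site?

3

Coverage sets (demand points within 2 of each site):
  #1: {A, D, E}
  #2: {E}
  #3: {C}
  #4: {A}
  #5: {B}
No 2 sites suffice: every size-2 union leaves at least one demand point uncovered.
But {#1, #3, #5} covers everything, so the minimum is 3.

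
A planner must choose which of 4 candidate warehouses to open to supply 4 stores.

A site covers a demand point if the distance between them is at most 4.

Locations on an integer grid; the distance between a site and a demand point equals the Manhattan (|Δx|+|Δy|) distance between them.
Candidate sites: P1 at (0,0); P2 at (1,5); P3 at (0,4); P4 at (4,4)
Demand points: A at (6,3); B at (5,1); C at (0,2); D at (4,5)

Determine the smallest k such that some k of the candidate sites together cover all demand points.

2

Coverage sets (demand points within 4 of each site):
  P1: {C}
  P2: {C, D}
  P3: {C}
  P4: {A, B, D}
No single site covers all 4 demand points.
But {P1, P4} covers everything, so the minimum is 2.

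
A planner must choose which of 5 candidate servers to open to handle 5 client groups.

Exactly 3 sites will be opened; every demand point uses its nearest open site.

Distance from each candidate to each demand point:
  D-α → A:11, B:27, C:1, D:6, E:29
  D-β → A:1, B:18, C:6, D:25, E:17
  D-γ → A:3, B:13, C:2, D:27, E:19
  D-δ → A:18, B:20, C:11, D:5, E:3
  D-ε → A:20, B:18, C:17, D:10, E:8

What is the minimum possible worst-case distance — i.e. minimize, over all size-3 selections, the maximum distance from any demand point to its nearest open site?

Open {D-α, D-γ, D-δ}.
  Farthest demand point is B at distance 13 (to D-γ); all others are ≤ 13.
With {D-α, D-γ, D-ε} the worst case is 13.
With {D-β, D-γ, D-δ} the worst case is 13.
No size-3 selection achieves below 13.

13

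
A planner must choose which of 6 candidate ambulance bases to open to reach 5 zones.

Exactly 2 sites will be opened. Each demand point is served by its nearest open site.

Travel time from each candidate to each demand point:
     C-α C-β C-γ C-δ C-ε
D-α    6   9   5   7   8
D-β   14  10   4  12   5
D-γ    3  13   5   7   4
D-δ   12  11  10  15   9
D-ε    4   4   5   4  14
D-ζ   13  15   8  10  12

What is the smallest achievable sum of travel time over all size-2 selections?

Open {D-γ, D-ε}.
  C-α→D-γ 3, C-β→D-ε 4, C-γ→D-γ 5, C-δ→D-ε 4, C-ε→D-γ 4  ⇒ total 20.
Compare {D-β, D-ε}: total 21.
Compare {D-α, D-ε}: total 25.
No size-2 selection does better; minimum is 20.

20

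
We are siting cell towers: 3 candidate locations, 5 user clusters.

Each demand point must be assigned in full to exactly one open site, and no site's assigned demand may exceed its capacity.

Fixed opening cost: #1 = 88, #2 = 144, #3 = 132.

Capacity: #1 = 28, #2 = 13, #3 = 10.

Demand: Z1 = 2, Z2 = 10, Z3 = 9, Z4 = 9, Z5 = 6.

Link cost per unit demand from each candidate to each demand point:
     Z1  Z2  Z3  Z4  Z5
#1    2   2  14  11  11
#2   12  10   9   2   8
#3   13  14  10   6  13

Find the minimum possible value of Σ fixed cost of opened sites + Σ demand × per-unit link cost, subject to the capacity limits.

466

Open {#1, #2}; cheapest assignment that respects the capacities:
  #1 (cap 28, load 27): Z1, Z2, Z3, Z5 — cost 2×2 + 10×2 + 9×14 + 6×11 = 216
  #2 (cap 13, load 9): Z4 — cost 9×2 = 18
  Shipping 234, fixed 232 → total 466.
  Any other capacity-feasible assignment to {#1, #2} ships for at least 234.
Compare {#1, #3}: its best feasible assignment gives total 490.
Compare {#1, #2, #3}: its best feasible assignment gives total 562.
Every other set of open sites that can feasibly serve all demand totals ≥ 490 even under its best assignment. Minimum: 466.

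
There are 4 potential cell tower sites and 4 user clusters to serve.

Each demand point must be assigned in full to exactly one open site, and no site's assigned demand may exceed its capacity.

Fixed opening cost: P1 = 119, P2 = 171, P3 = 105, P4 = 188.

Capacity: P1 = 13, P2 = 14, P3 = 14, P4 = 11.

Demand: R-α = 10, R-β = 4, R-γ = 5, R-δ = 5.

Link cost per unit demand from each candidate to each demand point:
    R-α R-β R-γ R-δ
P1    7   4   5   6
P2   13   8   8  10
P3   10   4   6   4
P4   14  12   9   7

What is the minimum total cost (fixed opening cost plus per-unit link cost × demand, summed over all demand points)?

Open {P1, P3}; cheapest assignment that respects the capacities:
  P1 (cap 13, load 10): R-α — cost 10×7 = 70
  P3 (cap 14, load 14): R-β, R-γ, R-δ — cost 4×4 + 5×6 + 5×4 = 66
  Shipping 136, fixed 224 → total 360.
  Any other capacity-feasible assignment to {P1, P3} ships for at least 136.
Compare {P2, P3}: its best feasible assignment gives total 472.
Compare {P1, P2}: its best feasible assignment gives total 482.
Every other set of open sites that can feasibly serve all demand totals ≥ 472 even under its best assignment. Minimum: 360.

360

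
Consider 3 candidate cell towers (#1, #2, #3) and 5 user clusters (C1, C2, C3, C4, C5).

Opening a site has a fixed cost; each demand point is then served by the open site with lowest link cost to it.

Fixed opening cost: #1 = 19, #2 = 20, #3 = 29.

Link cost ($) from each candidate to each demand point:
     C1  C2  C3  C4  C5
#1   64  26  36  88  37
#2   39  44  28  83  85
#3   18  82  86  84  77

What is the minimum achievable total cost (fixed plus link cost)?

Open {#1, #3}: assign each demand point to its cheapest open site.
  C1→#3 18, C2→#1 26, C3→#1 36, C4→#3 84, C5→#1 37
  link cost 201, fixed 48 → total 249.
Compare {#1, #2}: link cost 213 + fixed 39 = 252.
Compare {#1, #2, #3}: link cost 192 + fixed 68 = 260.
Compare {#1}: link cost 251 + fixed 19 = 270.
All other subsets cost ≥ 252. Minimum total cost: 249.

249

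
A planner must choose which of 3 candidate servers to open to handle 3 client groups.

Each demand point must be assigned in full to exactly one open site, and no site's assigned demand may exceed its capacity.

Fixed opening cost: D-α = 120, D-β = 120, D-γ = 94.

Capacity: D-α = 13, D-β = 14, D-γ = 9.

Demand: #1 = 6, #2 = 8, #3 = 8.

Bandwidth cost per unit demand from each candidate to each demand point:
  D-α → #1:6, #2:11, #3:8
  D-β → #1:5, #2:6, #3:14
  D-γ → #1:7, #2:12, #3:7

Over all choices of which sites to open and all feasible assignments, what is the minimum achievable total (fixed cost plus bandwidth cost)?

348

Open {D-β, D-γ}; cheapest assignment that respects the capacities:
  D-β (cap 14, load 14): #1, #2 — cost 6×5 + 8×6 = 78
  D-γ (cap 9, load 8): #3 — cost 8×7 = 56
  Shipping 134, fixed 214 → total 348.
  Any other capacity-feasible assignment to {D-β, D-γ} ships for at least 134.
Compare {D-α, D-β}: its best feasible assignment gives total 382.
Compare {D-α, D-β, D-γ}: its best feasible assignment gives total 468.
Every other set of open sites that can feasibly serve all demand totals ≥ 382 even under its best assignment. Minimum: 348.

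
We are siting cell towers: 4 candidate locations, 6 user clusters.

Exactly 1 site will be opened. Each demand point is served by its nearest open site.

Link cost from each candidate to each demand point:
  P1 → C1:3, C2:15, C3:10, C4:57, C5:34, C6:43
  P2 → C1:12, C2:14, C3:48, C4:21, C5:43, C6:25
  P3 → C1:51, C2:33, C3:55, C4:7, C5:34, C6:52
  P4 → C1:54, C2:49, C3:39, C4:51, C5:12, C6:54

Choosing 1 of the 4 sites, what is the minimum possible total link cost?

162

Open {P1}.
  C1→P1 3, C2→P1 15, C3→P1 10, C4→P1 57, C5→P1 34, C6→P1 43  ⇒ total 162.
Compare {P2}: total 163.
Compare {P3}: total 232.
No size-1 selection does better; minimum is 162.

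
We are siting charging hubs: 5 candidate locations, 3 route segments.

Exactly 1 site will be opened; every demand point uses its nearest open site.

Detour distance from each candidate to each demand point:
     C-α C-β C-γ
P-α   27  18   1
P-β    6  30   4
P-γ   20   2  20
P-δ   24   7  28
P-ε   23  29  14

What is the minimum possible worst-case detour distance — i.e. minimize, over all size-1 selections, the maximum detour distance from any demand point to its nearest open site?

20

Open {P-γ}.
  Farthest demand point is C-α at detour distance 20 (to P-γ); all others are ≤ 20.
With {P-α} the worst case is 27.
With {P-δ} the worst case is 28.
No size-1 selection achieves below 20.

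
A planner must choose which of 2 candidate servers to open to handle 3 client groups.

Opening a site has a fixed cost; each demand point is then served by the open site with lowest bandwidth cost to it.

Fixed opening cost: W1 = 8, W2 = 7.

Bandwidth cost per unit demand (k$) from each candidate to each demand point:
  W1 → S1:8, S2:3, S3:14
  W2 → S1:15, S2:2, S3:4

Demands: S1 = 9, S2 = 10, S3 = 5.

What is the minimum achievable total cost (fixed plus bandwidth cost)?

Open {W1, W2}: assign each demand point to its cheapest open site.
  S1→W1 9×8=72, S2→W2 10×2=20, S3→W2 5×4=20
  bandwidth cost 112, fixed 15 → total 127.
Compare {W1}: bandwidth cost 172 + fixed 8 = 180.
Compare {W2}: bandwidth cost 175 + fixed 7 = 182.

127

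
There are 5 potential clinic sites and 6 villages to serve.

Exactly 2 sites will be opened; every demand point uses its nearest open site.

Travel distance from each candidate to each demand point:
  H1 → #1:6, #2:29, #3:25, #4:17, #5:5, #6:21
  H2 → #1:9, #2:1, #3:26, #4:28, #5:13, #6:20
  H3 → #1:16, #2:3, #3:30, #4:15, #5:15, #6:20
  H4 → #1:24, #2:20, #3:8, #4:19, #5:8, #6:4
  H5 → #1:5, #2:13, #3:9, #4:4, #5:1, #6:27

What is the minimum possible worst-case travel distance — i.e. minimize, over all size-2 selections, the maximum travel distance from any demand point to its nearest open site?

13

Open {H4, H5}.
  Farthest demand point is #2 at travel distance 13 (to H5); all others are ≤ 13.
With {H3, H4} the worst case is 16.
With {H2, H4} the worst case is 19.
No size-2 selection achieves below 13.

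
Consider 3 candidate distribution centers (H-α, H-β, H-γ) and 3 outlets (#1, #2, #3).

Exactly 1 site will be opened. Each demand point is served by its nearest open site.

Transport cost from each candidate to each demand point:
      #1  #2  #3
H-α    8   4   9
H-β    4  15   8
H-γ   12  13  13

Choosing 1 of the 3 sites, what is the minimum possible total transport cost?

Open {H-α}.
  #1→H-α 8, #2→H-α 4, #3→H-α 9  ⇒ total 21.
Compare {H-β}: total 27.
Compare {H-γ}: total 38.

21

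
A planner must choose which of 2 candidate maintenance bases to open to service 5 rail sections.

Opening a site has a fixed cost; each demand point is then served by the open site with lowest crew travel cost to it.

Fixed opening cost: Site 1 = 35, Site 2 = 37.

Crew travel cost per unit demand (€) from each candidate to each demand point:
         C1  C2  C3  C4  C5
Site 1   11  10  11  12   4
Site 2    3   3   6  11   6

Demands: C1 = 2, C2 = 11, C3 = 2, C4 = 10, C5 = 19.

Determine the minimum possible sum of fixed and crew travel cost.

309

Open {Site 1, Site 2}: assign each demand point to its cheapest open site.
  C1→Site 2 2×3=6, C2→Site 2 11×3=33, C3→Site 2 2×6=12, C4→Site 2 10×11=110, C5→Site 1 19×4=76
  crew travel cost 237, fixed 72 → total 309.
Compare {Site 2}: crew travel cost 275 + fixed 37 = 312.
Compare {Site 1}: crew travel cost 350 + fixed 35 = 385.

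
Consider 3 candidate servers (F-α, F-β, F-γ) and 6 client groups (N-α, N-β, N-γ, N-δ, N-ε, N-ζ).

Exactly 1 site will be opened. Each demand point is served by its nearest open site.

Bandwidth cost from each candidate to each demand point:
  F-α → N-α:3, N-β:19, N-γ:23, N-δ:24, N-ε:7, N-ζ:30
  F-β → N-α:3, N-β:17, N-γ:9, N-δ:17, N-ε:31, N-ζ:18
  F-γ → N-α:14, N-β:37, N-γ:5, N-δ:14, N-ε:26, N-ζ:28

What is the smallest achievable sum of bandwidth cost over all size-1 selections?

Open {F-β}.
  N-α→F-β 3, N-β→F-β 17, N-γ→F-β 9, N-δ→F-β 17, N-ε→F-β 31, N-ζ→F-β 18  ⇒ total 95.
Compare {F-α}: total 106.
Compare {F-γ}: total 124.

95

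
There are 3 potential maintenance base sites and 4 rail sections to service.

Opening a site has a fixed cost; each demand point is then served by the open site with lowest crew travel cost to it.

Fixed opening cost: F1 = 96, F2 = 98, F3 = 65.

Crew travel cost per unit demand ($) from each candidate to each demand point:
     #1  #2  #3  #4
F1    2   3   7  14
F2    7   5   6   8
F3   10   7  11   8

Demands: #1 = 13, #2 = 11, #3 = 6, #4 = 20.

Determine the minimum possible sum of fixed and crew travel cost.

422

Open {F1, F3}: assign each demand point to its cheapest open site.
  #1→F1 13×2=26, #2→F1 11×3=33, #3→F1 6×7=42, #4→F3 20×8=160
  crew travel cost 261, fixed 161 → total 422.
Compare {F2}: crew travel cost 342 + fixed 98 = 440.
Compare {F1, F2}: crew travel cost 255 + fixed 194 = 449.
Compare {F1}: crew travel cost 381 + fixed 96 = 477.
All other subsets cost ≥ 440. Minimum total cost: 422.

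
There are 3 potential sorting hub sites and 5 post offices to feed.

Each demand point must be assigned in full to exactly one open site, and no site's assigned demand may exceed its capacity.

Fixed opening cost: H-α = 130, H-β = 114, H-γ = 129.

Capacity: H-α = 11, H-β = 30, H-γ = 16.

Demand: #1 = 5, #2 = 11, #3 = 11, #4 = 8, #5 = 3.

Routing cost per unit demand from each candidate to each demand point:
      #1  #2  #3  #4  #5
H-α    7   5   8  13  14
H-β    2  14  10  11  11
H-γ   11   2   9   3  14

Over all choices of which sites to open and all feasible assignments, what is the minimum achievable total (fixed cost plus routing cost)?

506

Open {H-β, H-γ}; cheapest assignment that respects the capacities:
  H-β (cap 30, load 27): #1, #3, #4, #5 — cost 5×2 + 11×10 + 8×11 + 3×11 = 241
  H-γ (cap 16, load 11): #2 — cost 11×2 = 22
  Shipping 263, fixed 243 → total 506.
  Any other capacity-feasible assignment to {H-β, H-γ} ships for at least 263.
Compare {H-α, H-β}: its best feasible assignment gives total 540.
Compare {H-α, H-β, H-γ}: its best feasible assignment gives total 605.
Every other set of open sites that can feasibly serve all demand totals ≥ 540 even under its best assignment. Minimum: 506.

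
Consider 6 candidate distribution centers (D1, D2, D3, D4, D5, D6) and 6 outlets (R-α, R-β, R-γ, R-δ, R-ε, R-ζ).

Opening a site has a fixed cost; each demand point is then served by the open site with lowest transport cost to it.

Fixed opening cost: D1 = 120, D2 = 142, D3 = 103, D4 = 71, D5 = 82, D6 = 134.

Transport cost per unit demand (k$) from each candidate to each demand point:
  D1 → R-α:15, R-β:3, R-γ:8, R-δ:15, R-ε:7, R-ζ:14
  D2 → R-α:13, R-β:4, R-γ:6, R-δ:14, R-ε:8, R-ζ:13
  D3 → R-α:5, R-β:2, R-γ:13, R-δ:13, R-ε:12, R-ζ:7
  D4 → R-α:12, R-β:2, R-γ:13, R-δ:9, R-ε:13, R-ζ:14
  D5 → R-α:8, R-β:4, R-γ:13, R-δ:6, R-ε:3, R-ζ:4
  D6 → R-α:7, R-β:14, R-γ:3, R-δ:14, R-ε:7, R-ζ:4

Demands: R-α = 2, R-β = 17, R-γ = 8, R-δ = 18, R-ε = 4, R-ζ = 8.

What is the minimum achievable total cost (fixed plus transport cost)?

422

Open {D5}: assign each demand point to its cheapest open site.
  R-α→D5 2×8=16, R-β→D5 17×4=68, R-γ→D5 8×13=104, R-δ→D5 18×6=108, R-ε→D5 4×3=12, R-ζ→D5 8×4=32
  transport cost 340, fixed 82 → total 422.
Compare {D4, D5}: transport cost 306 + fixed 153 = 459.
Compare {D5, D6}: transport cost 258 + fixed 216 = 474.
Compare {D1, D5}: transport cost 283 + fixed 202 = 485.
All other subsets cost ≥ 459. Minimum total cost: 422.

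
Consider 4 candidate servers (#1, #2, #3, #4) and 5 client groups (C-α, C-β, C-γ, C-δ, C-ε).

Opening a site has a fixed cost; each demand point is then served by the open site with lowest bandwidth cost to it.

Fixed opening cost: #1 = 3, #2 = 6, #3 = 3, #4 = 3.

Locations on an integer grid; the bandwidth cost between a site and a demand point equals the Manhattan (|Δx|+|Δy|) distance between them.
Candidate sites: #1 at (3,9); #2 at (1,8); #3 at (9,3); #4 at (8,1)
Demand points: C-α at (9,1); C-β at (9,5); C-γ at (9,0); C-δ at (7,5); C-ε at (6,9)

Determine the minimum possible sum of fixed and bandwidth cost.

20

Open {#1, #3}: assign each demand point to its cheapest open site.
  C-α→#3 2, C-β→#3 2, C-γ→#3 3, C-δ→#3 4, C-ε→#1 3
  bandwidth cost 14, fixed 6 → total 20.
Compare {#1, #3, #4}: bandwidth cost 12 + fixed 9 = 21.
Compare {#1, #4}: bandwidth cost 16 + fixed 6 = 22.
Compare {#3}: bandwidth cost 20 + fixed 3 = 23.
All other subsets cost ≥ 21. Minimum total cost: 20.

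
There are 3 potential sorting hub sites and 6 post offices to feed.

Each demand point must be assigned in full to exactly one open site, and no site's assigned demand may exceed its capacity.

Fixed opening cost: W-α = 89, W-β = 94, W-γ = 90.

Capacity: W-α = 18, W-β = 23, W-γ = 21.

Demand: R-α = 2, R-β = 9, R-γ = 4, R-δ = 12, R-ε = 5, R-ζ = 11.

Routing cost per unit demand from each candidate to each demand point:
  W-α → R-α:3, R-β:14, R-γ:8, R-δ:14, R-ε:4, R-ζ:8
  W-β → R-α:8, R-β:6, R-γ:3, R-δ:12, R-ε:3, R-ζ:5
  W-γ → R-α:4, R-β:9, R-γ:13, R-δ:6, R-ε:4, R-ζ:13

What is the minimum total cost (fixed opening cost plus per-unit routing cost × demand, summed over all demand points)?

435

Open {W-β, W-γ}; cheapest assignment that respects the capacities:
  W-β (cap 23, load 22): R-α, R-γ, R-ε, R-ζ — cost 2×8 + 4×3 + 5×3 + 11×5 = 98
  W-γ (cap 21, load 21): R-β, R-δ — cost 9×9 + 12×6 = 153
  Shipping 251, fixed 184 → total 435.
  Any other capacity-feasible assignment to {W-β, W-γ} ships for at least 251.
Compare {W-α, W-β, W-γ}: its best feasible assignment gives total 512.
Every other set of open sites that can feasibly serve all demand totals ≥ 512 even under its best assignment. Minimum: 435.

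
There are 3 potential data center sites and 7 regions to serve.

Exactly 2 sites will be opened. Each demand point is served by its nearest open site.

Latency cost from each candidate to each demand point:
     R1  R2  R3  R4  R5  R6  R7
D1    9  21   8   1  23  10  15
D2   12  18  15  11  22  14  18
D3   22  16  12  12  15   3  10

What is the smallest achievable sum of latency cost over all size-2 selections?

62

Open {D1, D3}.
  R1→D1 9, R2→D3 16, R3→D1 8, R4→D1 1, R5→D3 15, R6→D3 3, R7→D3 10  ⇒ total 62.
Compare {D2, D3}: total 79.
Compare {D1, D2}: total 83.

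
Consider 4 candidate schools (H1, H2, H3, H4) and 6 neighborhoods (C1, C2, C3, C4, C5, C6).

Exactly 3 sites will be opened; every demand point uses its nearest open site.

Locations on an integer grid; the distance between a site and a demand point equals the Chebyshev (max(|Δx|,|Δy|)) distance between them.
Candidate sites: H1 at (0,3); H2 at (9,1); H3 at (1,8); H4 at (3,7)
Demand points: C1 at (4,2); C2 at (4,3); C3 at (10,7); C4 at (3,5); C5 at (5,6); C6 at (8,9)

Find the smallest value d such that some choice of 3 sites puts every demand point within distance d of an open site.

Open {H1, H2, H4}.
  Farthest demand point is C3 at distance 6 (to H2); all others are ≤ 6.
With {H2, H3, H4} the worst case is 6.
With {H1, H2, H3} the worst case is 7.
No size-3 selection achieves below 6.

6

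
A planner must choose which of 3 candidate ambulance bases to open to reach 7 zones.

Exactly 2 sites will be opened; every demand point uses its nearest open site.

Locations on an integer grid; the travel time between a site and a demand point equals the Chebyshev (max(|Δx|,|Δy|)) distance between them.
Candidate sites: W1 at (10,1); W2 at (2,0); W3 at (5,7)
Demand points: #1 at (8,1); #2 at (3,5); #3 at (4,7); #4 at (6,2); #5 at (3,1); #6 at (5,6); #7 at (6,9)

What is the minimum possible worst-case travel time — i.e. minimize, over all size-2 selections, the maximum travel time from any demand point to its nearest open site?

Open {W1, W3}.
  Farthest demand point is #5 at travel time 6 (to W3); all others are ≤ 6.
With {W2, W3} the worst case is 6.
With {W1, W2} the worst case is 8.
No size-2 selection achieves below 6.

6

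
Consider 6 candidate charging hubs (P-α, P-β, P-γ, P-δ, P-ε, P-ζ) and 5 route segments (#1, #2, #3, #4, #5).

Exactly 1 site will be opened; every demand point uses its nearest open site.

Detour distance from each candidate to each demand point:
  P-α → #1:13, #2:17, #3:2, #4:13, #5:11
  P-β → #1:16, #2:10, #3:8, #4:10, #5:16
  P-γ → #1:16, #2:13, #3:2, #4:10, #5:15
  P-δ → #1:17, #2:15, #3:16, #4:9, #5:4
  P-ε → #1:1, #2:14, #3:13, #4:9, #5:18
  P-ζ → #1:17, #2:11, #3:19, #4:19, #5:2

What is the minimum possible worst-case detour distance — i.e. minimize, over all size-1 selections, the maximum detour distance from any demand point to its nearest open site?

Open {P-β}.
  Farthest demand point is #1 at detour distance 16 (to P-β); all others are ≤ 16.
With {P-γ} the worst case is 16.
With {P-α} the worst case is 17.
No size-1 selection achieves below 16.

16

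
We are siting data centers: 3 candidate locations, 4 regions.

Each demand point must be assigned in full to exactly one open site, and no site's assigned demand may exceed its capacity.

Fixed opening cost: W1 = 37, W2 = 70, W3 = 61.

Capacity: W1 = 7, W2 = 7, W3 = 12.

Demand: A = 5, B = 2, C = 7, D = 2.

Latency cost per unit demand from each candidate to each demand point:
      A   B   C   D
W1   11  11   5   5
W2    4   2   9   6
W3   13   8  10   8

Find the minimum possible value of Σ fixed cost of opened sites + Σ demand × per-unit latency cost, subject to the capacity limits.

Open {W1, W3}; cheapest assignment that respects the capacities:
  W1 (cap 7, load 7): C — cost 7×5 = 35
  W3 (cap 12, load 9): A, B, D — cost 5×13 + 2×8 + 2×8 = 97
  Shipping 132, fixed 98 → total 230.
  Any other capacity-feasible assignment to {W1, W3} ships for at least 132.
Compare {W2, W3}: its best feasible assignment gives total 241.
Compare {W1, W2, W3}: its best feasible assignment gives total 243.
Every other set of open sites that can feasibly serve all demand totals ≥ 241 even under its best assignment. Minimum: 230.

230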